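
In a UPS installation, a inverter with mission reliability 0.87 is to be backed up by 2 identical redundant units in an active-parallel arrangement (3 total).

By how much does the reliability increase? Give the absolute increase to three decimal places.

0.128

R_before = 0.87
R_after = 1 − (1 − 0.87)^3 = 0.998
ΔR = 0.998 − 0.87 = 0.128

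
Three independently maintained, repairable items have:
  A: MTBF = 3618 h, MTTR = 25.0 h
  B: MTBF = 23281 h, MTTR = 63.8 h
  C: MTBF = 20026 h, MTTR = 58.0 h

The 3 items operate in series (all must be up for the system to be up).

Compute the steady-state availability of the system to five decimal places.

A(A) = MTBF/(MTBF+MTTR) = 3618/(3618+25.0) = 0.993138
A(B) = MTBF/(MTBF+MTTR) = 23281/(23281+63.8) = 0.997267
A(C) = MTBF/(MTBF+MTTR) = 20026/(20026+58.0) = 0.997112
Series availability: 0.993138 × 0.997267 × 0.997112 = 0.98756

0.98756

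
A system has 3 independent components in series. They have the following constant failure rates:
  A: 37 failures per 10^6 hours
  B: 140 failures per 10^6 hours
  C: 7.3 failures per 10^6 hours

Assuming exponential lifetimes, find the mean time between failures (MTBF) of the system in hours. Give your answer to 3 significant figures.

5430

Series of exponential components: λ_sys = Σ λ_i
λ_sys = 0.000037 + 0.00014 + 0.0000073 = 1.8430e-04 /h
MTBF = 1 / λ_sys = 5430 h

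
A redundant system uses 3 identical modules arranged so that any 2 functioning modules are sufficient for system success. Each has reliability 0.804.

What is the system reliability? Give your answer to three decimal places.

0.900

R = Σ_{i=2}^{3} C(3,i) p^i (1−p)^{3−i} with p = 0.804
C(3,2)·0.804^2·0.196^1 = 0.38009
C(3,3)·0.804^3·0.196^0 = 0.51972
Sum = 0.900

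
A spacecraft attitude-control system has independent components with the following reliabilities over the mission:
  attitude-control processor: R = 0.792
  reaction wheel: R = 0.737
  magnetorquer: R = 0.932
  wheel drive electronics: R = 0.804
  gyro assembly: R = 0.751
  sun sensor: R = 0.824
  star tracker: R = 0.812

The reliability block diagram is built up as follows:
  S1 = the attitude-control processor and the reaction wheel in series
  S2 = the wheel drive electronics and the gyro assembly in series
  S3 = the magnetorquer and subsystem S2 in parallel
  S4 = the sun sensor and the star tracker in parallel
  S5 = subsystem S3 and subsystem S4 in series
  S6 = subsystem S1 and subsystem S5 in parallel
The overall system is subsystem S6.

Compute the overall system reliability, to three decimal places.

0.975

Series (attitude-control processor and reaction wheel): 0.79200 × 0.73700 = 0.58370
Series (wheel drive electronics and gyro assembly): 0.80400 × 0.75100 = 0.60380
Parallel (magnetorquer and [0.60380]): 1 − (1 − 0.93200)(1 − 0.60380) = 0.97306
Parallel (sun sensor and star tracker): 1 − (1 − 0.82400)(1 − 0.81200) = 0.96691
Series ([0.97306] and [0.96691]): 0.97306 × 0.96691 = 0.94086
Parallel ([0.58370] and [0.94086]): 1 − (1 − 0.58370)(1 − 0.94086) = 0.975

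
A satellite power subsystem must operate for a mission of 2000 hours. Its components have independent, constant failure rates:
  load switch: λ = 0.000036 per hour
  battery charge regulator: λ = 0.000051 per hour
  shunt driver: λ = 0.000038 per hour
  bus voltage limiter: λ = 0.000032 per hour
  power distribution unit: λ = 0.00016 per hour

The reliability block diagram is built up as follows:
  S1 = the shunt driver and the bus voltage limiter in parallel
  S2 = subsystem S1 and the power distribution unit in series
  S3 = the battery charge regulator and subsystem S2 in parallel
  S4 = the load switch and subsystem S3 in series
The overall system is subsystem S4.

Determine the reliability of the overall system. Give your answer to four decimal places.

0.9055

R(load switch) = exp(−0.000036 × 2000) = 0.930531
R(battery charge regulator) = exp(−0.000051 × 2000) = 0.903030
R(shunt driver) = exp(−0.000038 × 2000) = 0.926816
R(bus voltage limiter) = exp(−0.000032 × 2000) = 0.938005
R(power distribution unit) = exp(−0.00016 × 2000) = 0.726149
Parallel (shunt driver and bus voltage limiter): 1 − (1 − 0.926816)(1 − 0.938005) = 0.995463
Series ([0.995463] and power distribution unit): 0.995463 × 0.726149 = 0.722854
Parallel (battery charge regulator and [0.722854]): 1 − (1 − 0.903030)(1 − 0.722854) = 0.973125
Series (load switch and [0.973125]): 0.930531 × 0.973125 = 0.9055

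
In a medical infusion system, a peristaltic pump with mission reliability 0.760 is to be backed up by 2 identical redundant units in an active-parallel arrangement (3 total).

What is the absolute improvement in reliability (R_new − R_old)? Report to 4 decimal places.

R_before = 0.760
R_after = 1 − (1 − 0.760)^3 = 0.9862
ΔR = 0.9862 − 0.760 = 0.2262

0.2262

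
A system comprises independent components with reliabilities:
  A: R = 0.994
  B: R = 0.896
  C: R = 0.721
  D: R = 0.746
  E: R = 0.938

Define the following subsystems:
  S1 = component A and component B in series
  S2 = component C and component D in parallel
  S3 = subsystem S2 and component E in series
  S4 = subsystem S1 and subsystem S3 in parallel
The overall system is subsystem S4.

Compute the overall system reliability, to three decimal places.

0.986

Series (A and B): 0.99400 × 0.89600 = 0.89062
Parallel (C and D): 1 − (1 − 0.72100)(1 − 0.74600) = 0.92913
Series ([0.92913] and E): 0.92913 × 0.93800 = 0.87152
Parallel ([0.89062] and [0.87152]): 1 − (1 − 0.89062)(1 − 0.87152) = 0.986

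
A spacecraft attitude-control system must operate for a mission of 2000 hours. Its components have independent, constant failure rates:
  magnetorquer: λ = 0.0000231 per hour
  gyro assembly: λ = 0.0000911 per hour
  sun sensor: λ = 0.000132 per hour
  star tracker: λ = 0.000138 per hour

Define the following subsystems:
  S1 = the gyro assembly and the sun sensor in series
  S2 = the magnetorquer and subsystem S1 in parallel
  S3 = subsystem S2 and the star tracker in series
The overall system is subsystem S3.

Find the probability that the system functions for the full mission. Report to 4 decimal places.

0.7465

R(magnetorquer) = exp(−0.0000231 × 2000) = 0.954851
R(gyro assembly) = exp(−0.0000911 × 2000) = 0.833435
R(sun sensor) = exp(−0.000132 × 2000) = 0.767974
R(star tracker) = exp(−0.000138 × 2000) = 0.758813
Series (gyro assembly and sun sensor): 0.833435 × 0.767974 = 0.640056
Parallel (magnetorquer and [0.640056]): 1 − (1 − 0.954851)(1 − 0.640056) = 0.983749
Series ([0.983749] and star tracker): 0.983749 × 0.758813 = 0.7465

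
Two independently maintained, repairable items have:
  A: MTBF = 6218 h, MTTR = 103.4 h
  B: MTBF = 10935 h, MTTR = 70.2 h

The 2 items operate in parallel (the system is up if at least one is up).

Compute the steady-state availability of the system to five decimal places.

A(A) = MTBF/(MTBF+MTTR) = 6218/(6218+103.4) = 0.983643
A(B) = MTBF/(MTBF+MTTR) = 10935/(10935+70.2) = 0.993621
Parallel availability: 1 − (1 − 0.983643)(1 − 0.993621) = 0.99990

0.99990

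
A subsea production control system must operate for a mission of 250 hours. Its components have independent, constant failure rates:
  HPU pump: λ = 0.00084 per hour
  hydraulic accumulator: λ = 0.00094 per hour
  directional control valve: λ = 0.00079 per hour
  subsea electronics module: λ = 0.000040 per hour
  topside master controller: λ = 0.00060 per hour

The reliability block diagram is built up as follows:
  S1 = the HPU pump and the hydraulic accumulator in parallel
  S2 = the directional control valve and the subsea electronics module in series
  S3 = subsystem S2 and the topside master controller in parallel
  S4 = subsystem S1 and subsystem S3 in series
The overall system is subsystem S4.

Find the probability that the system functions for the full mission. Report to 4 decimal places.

R(HPU pump) = exp(−0.00084 × 250) = 0.810584
R(hydraulic accumulator) = exp(−0.00094 × 250) = 0.790571
R(directional control valve) = exp(−0.00079 × 250) = 0.820780
R(subsea electronics module) = exp(−0.000040 × 250) = 0.990050
R(topside master controller) = exp(−0.00060 × 250) = 0.860708
Parallel (HPU pump and hydraulic accumulator): 1 − (1 − 0.810584)(1 − 0.790571) = 0.960331
Series (directional control valve and subsea electronics module): 0.820780 × 0.990050 = 0.812613
Parallel ([0.812613] and topside master controller): 1 − (1 − 0.812613)(1 − 0.860708) = 0.973898
Series ([0.960331] and [0.973898]): 0.960331 × 0.973898 = 0.9353

0.9353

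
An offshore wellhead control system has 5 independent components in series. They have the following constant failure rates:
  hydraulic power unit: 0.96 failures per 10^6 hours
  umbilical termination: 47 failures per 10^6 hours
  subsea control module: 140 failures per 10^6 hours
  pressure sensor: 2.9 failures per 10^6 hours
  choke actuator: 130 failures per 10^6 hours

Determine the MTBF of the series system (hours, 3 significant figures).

Series of exponential components: λ_sys = Σ λ_i
λ_sys = 0.00000096 + 0.000047 + 0.00014 + 0.0000029 + 0.00013 = 3.2086e-04 /h
MTBF = 1 / λ_sys = 3120 h

3120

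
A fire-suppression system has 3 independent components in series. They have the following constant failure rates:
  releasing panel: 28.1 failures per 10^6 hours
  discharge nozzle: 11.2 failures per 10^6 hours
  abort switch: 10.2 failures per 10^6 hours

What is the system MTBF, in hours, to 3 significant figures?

20200

Series of exponential components: λ_sys = Σ λ_i
λ_sys = 0.0000281 + 0.0000112 + 0.0000102 = 4.9500e-05 /h
MTBF = 1 / λ_sys = 20200 h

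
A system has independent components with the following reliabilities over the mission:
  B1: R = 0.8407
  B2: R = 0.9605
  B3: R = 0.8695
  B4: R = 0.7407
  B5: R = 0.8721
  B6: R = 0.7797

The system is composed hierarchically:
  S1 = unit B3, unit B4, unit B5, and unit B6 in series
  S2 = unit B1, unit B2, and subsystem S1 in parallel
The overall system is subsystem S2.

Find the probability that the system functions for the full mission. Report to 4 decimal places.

Series (B3, B4, B5, and B6): 0.869500 × 0.740700 × 0.872100 × 0.779700 = 0.437931
Parallel (B1, B2, and [0.437931]): 1 − (1 − 0.840700)(1 − 0.960500)(1 − 0.437931) = 0.9965

0.9965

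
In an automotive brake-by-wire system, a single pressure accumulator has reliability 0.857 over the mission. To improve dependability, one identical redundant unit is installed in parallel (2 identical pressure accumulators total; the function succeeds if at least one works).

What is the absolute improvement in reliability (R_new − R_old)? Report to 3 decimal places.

R_before = 0.857
R_after = 1 − (1 − 0.857)^2 = 0.980
ΔR = 0.980 − 0.857 = 0.123

0.123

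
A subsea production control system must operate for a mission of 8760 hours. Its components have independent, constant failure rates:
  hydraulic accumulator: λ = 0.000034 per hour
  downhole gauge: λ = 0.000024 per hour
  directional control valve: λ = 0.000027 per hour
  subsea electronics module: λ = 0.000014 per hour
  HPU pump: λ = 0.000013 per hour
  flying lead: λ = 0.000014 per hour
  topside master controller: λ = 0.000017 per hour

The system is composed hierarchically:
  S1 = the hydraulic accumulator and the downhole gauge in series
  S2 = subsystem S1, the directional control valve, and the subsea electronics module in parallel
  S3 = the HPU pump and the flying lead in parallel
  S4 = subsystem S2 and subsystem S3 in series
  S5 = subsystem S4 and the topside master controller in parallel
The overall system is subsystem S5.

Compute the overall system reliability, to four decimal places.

0.9970

R(hydraulic accumulator) = exp(−0.000034 × 8760) = 0.742420
R(downhole gauge) = exp(−0.000024 × 8760) = 0.810390
R(directional control valve) = exp(−0.000027 × 8760) = 0.789370
R(subsea electronics module) = exp(−0.000014 × 8760) = 0.884582
R(HPU pump) = exp(−0.000013 × 8760) = 0.892365
R(flying lead) = exp(−0.000014 × 8760) = 0.884582
R(topside master controller) = exp(−0.000017 × 8760) = 0.861638
Series (hydraulic accumulator and downhole gauge): 0.742420 × 0.810390 = 0.601650
Parallel ([0.601650], directional control valve, and subsea electronics module): 1 − (1 − 0.601650)(1 − 0.789370)(1 − 0.884582) = 0.990316
Parallel (HPU pump and flying lead): 1 − (1 − 0.892365)(1 − 0.884582) = 0.987577
Series ([0.990316] and [0.987577]): 0.990316 × 0.987577 = 0.978013
Parallel ([0.978013] and topside master controller): 1 − (1 − 0.978013)(1 − 0.861638) = 0.9970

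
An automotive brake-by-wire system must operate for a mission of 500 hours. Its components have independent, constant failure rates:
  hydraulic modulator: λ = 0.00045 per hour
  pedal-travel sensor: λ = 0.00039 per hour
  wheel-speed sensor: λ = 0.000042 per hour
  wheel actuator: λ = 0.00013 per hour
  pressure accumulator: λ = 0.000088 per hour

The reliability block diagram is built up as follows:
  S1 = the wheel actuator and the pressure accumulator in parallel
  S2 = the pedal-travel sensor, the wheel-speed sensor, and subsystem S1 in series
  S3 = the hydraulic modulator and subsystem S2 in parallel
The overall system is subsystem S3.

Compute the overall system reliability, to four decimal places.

0.9604

R(hydraulic modulator) = exp(−0.00045 × 500) = 0.798516
R(pedal-travel sensor) = exp(−0.00039 × 500) = 0.822835
R(wheel-speed sensor) = exp(−0.000042 × 500) = 0.979219
R(wheel actuator) = exp(−0.00013 × 500) = 0.937067
R(pressure accumulator) = exp(−0.000088 × 500) = 0.956954
Parallel (wheel actuator and pressure accumulator): 1 − (1 − 0.937067)(1 − 0.956954) = 0.997291
Series (pedal-travel sensor, wheel-speed sensor, and [0.997291]): 0.822835 × 0.979219 × 0.997291 = 0.803553
Parallel (hydraulic modulator and [0.803553]): 1 − (1 − 0.798516)(1 − 0.803553) = 0.9604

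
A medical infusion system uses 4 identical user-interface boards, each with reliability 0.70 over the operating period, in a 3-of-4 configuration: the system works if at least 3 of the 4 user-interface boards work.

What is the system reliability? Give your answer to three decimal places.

0.652

R = Σ_{i=3}^{4} C(4,i) p^i (1−p)^{4−i} with p = 0.70
C(4,3)·0.70^3·0.30^1 = 0.41160
C(4,4)·0.70^4·0.30^0 = 0.24010
Sum = 0.652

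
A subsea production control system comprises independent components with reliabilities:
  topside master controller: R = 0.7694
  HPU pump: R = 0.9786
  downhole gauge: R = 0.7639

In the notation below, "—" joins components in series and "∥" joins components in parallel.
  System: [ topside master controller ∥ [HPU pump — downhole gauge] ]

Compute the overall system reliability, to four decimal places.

0.9418

Series (HPU pump and downhole gauge): 0.978600 × 0.763900 = 0.747553
Parallel (topside master controller and [0.747553]): 1 − (1 − 0.769400)(1 − 0.747553) = 0.9418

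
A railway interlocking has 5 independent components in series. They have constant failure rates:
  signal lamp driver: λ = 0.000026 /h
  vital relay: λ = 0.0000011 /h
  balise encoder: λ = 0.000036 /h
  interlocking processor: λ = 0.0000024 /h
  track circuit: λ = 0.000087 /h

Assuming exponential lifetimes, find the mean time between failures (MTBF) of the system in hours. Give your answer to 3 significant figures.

Series of exponential components: λ_sys = Σ λ_i
λ_sys = 0.000026 + 0.0000011 + 0.000036 + 0.0000024 + 0.000087 = 1.5250e-04 /h
MTBF = 1 / λ_sys = 6560 h

6560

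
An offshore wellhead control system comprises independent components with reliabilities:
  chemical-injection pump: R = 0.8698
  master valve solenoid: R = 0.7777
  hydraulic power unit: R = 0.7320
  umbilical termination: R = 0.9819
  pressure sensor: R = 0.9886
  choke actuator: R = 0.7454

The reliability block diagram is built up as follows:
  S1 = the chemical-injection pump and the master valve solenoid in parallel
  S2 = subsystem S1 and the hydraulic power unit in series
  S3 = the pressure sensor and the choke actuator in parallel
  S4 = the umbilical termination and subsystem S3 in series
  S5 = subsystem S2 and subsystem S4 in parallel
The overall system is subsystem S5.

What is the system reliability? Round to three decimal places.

0.994

Parallel (chemical-injection pump and master valve solenoid): 1 − (1 − 0.86980)(1 − 0.77770) = 0.97106
Series ([0.97106] and hydraulic power unit): 0.97106 × 0.73200 = 0.71082
Parallel (pressure sensor and choke actuator): 1 − (1 − 0.98860)(1 − 0.74540) = 0.99710
Series (umbilical termination and [0.99710]): 0.98190 × 0.99710 = 0.97905
Parallel ([0.71082] and [0.97905]): 1 − (1 − 0.71082)(1 − 0.97905) = 0.994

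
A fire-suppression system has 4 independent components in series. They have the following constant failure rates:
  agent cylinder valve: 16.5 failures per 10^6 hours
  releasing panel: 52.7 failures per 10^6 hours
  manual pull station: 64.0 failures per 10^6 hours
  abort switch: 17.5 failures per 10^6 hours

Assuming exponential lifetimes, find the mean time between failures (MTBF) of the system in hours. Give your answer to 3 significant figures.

6640

Series of exponential components: λ_sys = Σ λ_i
λ_sys = 0.0000165 + 0.0000527 + 0.0000640 + 0.0000175 = 1.5070e-04 /h
MTBF = 1 / λ_sys = 6640 h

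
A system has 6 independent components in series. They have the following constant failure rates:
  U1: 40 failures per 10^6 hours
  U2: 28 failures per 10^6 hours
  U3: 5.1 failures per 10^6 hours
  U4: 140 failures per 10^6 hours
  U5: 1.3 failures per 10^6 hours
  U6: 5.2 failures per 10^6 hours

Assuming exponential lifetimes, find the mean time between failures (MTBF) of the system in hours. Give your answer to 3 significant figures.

4550

Series of exponential components: λ_sys = Σ λ_i
λ_sys = 0.000040 + 0.000028 + 0.0000051 + 0.00014 + 0.0000013 + 0.0000052 = 2.1960e-04 /h
MTBF = 1 / λ_sys = 4550 h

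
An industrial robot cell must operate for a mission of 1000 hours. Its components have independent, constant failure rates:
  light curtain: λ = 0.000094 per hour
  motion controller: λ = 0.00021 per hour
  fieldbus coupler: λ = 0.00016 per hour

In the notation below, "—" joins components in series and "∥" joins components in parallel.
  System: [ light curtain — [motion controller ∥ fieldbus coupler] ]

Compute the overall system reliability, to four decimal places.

0.8848

R(light curtain) = exp(−0.000094 × 1000) = 0.910283
R(motion controller) = exp(−0.00021 × 1000) = 0.810584
R(fieldbus coupler) = exp(−0.00016 × 1000) = 0.852144
Parallel (motion controller and fieldbus coupler): 1 − (1 − 0.810584)(1 − 0.852144) = 0.971994
Series (light curtain and [0.971994]): 0.910283 × 0.971994 = 0.8848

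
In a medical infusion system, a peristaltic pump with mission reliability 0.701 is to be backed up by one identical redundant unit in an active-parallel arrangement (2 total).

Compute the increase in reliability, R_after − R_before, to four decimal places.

0.2096

R_before = 0.701
R_after = 1 − (1 − 0.701)^2 = 0.9106
ΔR = 0.9106 − 0.701 = 0.2096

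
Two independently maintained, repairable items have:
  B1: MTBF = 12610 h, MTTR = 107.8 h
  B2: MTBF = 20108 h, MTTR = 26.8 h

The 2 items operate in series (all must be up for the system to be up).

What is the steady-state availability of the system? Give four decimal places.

0.9902

A(B1) = MTBF/(MTBF+MTTR) = 12610/(12610+107.8) = 0.991524
A(B2) = MTBF/(MTBF+MTTR) = 20108/(20108+26.8) = 0.998669
Series availability: 0.991524 × 0.998669 = 0.9902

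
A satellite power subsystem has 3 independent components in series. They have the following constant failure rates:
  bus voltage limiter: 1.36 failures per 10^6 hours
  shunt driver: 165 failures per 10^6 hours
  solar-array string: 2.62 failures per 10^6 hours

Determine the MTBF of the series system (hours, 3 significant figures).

Series of exponential components: λ_sys = Σ λ_i
λ_sys = 0.00000136 + 0.000165 + 0.00000262 = 1.6898e-04 /h
MTBF = 1 / λ_sys = 5920 h

5920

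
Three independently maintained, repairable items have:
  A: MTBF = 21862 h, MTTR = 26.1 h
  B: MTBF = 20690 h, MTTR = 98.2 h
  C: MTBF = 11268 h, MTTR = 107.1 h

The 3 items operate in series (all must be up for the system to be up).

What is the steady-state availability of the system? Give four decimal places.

0.9847

A(A) = MTBF/(MTBF+MTTR) = 21862/(21862+26.1) = 0.998808
A(B) = MTBF/(MTBF+MTTR) = 20690/(20690+98.2) = 0.995276
A(C) = MTBF/(MTBF+MTTR) = 11268/(11268+107.1) = 0.990585
Series availability: 0.998808 × 0.995276 × 0.990585 = 0.9847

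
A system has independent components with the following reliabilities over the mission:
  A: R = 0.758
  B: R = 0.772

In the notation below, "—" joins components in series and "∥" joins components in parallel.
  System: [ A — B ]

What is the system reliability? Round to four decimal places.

0.5852

Series (A and B): 0.758000 × 0.772000 = 0.5852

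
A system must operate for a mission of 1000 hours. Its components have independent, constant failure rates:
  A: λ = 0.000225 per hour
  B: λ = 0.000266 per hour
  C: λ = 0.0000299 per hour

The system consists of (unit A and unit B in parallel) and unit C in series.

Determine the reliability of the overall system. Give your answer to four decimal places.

R(A) = exp(−0.000225 × 1000) = 0.798516
R(B) = exp(−0.000266 × 1000) = 0.766439
R(C) = exp(−0.0000299 × 1000) = 0.970543
Parallel (A and B): 1 − (1 − 0.798516)(1 − 0.766439) = 0.952941
Series ([0.952941] and C): 0.952941 × 0.970543 = 0.9249

0.9249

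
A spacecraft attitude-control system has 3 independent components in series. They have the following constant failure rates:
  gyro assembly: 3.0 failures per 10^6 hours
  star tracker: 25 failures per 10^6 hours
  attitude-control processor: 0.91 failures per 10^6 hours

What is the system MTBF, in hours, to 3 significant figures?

34600

Series of exponential components: λ_sys = Σ λ_i
λ_sys = 0.0000030 + 0.000025 + 0.00000091 = 2.8910e-05 /h
MTBF = 1 / λ_sys = 34600 h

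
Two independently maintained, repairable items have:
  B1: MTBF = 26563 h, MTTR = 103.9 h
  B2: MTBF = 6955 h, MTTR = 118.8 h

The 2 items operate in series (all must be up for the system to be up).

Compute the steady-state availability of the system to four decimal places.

A(B1) = MTBF/(MTBF+MTTR) = 26563/(26563+103.9) = 0.996104
A(B2) = MTBF/(MTBF+MTTR) = 6955/(6955+118.8) = 0.983206
Series availability: 0.996104 × 0.983206 = 0.9794

0.9794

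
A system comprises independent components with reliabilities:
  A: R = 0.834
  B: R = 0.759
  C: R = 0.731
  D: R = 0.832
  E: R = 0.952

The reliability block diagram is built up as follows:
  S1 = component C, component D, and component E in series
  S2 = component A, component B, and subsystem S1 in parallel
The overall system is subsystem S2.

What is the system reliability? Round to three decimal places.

0.983

Series (C, D, and E): 0.73100 × 0.83200 × 0.95200 = 0.57900
Parallel (A, B, and [0.57900]): 1 − (1 − 0.83400)(1 − 0.75900)(1 − 0.57900) = 0.983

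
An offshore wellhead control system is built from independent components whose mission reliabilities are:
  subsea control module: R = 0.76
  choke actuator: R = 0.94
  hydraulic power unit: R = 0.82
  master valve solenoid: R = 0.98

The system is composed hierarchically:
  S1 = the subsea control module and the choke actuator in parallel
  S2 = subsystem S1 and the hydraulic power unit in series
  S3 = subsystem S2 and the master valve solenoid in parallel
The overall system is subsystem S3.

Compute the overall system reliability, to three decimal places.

Parallel (subsea control module and choke actuator): 1 − (1 − 0.76000)(1 − 0.94000) = 0.98560
Series ([0.98560] and hydraulic power unit): 0.98560 × 0.82000 = 0.80819
Parallel ([0.80819] and master valve solenoid): 1 − (1 − 0.80819)(1 − 0.98000) = 0.996

0.996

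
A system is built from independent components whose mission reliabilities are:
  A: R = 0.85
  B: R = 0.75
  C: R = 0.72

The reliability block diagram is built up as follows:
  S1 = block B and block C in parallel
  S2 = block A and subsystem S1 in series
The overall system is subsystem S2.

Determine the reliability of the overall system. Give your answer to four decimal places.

Parallel (B and C): 1 − (1 − 0.750000)(1 − 0.720000) = 0.930000
Series (A and [0.930000]): 0.850000 × 0.930000 = 0.7905

0.7905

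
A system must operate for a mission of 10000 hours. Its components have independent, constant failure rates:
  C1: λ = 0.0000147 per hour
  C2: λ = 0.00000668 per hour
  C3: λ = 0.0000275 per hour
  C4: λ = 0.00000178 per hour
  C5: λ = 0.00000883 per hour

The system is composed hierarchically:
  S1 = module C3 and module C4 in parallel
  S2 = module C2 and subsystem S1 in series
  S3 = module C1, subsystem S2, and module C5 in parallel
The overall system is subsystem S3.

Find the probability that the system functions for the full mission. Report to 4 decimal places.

0.9992

R(C1) = exp(−0.0000147 × 10000) = 0.863294
R(C2) = exp(−0.00000668 × 10000) = 0.935382
R(C3) = exp(−0.0000275 × 10000) = 0.759572
R(C4) = exp(−0.00000178 × 10000) = 0.982357
R(C5) = exp(−0.00000883 × 10000) = 0.915486
Parallel (C3 and C4): 1 − (1 − 0.759572)(1 − 0.982357) = 0.995758
Series (C2 and [0.995758]): 0.935382 × 0.995758 = 0.931414
Parallel (C1, [0.931414], and C5): 1 − (1 − 0.863294)(1 − 0.931414)(1 − 0.915486) = 0.9992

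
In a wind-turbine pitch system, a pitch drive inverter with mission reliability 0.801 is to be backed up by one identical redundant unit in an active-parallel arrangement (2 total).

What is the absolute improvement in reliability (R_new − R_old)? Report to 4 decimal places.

0.1594

R_before = 0.801
R_after = 1 − (1 − 0.801)^2 = 0.9604
ΔR = 0.9604 − 0.801 = 0.1594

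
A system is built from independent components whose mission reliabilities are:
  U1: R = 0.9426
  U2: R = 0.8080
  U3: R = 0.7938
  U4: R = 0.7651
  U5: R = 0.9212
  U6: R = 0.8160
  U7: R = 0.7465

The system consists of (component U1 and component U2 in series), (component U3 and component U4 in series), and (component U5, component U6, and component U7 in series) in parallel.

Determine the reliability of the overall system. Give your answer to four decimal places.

0.9589

Series (U1 and U2): 0.942600 × 0.808000 = 0.761621
Series (U3 and U4): 0.793800 × 0.765100 = 0.607336
Series (U5, U6, and U7): 0.921200 × 0.816000 × 0.746500 = 0.561143
Parallel ([0.761621], [0.607336], and [0.561143]): 1 − (1 − 0.761621)(1 − 0.607336)(1 − 0.561143) = 0.9589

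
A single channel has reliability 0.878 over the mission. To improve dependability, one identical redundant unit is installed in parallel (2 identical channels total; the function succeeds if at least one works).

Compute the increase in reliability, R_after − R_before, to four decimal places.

R_before = 0.878
R_after = 1 − (1 − 0.878)^2 = 0.9851
ΔR = 0.9851 − 0.878 = 0.1071

0.1071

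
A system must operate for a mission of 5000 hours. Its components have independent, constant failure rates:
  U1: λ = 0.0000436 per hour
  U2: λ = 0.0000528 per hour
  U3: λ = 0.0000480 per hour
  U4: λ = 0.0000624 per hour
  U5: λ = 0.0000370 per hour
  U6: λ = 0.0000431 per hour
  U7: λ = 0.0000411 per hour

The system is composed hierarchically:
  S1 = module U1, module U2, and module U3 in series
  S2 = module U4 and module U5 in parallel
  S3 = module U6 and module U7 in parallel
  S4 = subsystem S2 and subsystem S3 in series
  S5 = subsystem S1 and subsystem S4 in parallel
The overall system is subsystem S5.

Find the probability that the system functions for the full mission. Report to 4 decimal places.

R(U1) = exp(−0.0000436 × 5000) = 0.804125
R(U2) = exp(−0.0000528 × 5000) = 0.767974
R(U3) = exp(−0.0000480 × 5000) = 0.786628
R(U4) = exp(−0.0000624 × 5000) = 0.731982
R(U5) = exp(−0.0000370 × 5000) = 0.831104
R(U6) = exp(−0.0000431 × 5000) = 0.806138
R(U7) = exp(−0.0000411 × 5000) = 0.814240
Series (U1, U2, and U3): 0.804125 × 0.767974 × 0.786628 = 0.485780
Parallel (U4 and U5): 1 − (1 − 0.731982)(1 − 0.831104) = 0.954733
Parallel (U6 and U7): 1 − (1 − 0.806138)(1 − 0.814240) = 0.963988
Series ([0.954733] and [0.963988]): 0.954733 × 0.963988 = 0.920351
Parallel ([0.485780] and [0.920351]): 1 − (1 − 0.485780)(1 − 0.920351) = 0.9590

0.9590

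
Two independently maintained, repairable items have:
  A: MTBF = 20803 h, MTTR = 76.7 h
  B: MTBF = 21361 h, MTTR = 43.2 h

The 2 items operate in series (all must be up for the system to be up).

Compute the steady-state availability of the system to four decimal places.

A(A) = MTBF/(MTBF+MTTR) = 20803/(20803+76.7) = 0.996327
A(B) = MTBF/(MTBF+MTTR) = 21361/(21361+43.2) = 0.997982
Series availability: 0.996327 × 0.997982 = 0.9943

0.9943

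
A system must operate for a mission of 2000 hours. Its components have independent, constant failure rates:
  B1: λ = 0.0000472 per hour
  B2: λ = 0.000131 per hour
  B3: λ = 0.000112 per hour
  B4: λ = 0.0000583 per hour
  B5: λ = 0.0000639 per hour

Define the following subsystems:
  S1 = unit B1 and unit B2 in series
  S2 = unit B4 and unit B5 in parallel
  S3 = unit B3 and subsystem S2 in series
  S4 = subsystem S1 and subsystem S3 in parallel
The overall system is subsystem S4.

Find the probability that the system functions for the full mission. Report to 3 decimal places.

R(B1) = exp(−0.0000472 × 2000) = 0.90992
R(B2) = exp(−0.000131 × 2000) = 0.76951
R(B3) = exp(−0.000112 × 2000) = 0.79932
R(B4) = exp(−0.0000583 × 2000) = 0.88994
R(B5) = exp(−0.0000639 × 2000) = 0.88003
Series (B1 and B2): 0.90992 × 0.76951 = 0.70019
Parallel (B4 and B5): 1 − (1 − 0.88994)(1 − 0.88003) = 0.98680
Series (B3 and [0.98680]): 0.79932 × 0.98680 = 0.78877
Parallel ([0.70019] and [0.78877]): 1 − (1 − 0.70019)(1 − 0.78877) = 0.937

0.937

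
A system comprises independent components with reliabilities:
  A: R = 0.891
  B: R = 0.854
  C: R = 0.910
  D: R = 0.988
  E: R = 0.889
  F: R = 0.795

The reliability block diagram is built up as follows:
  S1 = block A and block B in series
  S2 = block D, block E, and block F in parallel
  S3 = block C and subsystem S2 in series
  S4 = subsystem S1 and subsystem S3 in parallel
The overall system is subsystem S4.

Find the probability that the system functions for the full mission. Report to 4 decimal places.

0.9784

Series (A and B): 0.891000 × 0.854000 = 0.760914
Parallel (D, E, and F): 1 − (1 − 0.988000)(1 − 0.889000)(1 − 0.795000) = 0.999727
Series (C and [0.999727]): 0.910000 × 0.999727 = 0.909752
Parallel ([0.760914] and [0.909752]): 1 − (1 − 0.760914)(1 − 0.909752) = 0.9784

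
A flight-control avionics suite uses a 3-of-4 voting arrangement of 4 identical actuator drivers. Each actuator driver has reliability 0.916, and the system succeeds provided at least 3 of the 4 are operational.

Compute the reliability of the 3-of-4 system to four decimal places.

R = Σ_{i=3}^{4} C(4,i) p^i (1−p)^{4−i} with p = 0.916
C(4,3)·0.916^3·0.084^1 = 0.258241
C(4,4)·0.916^4·0.084^0 = 0.704015
Sum = 0.9623

0.9623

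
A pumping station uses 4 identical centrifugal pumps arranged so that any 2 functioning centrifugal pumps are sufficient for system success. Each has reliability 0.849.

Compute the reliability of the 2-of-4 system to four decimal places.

R = Σ_{i=2}^{4} C(4,i) p^i (1−p)^{4−i} with p = 0.849
C(4,2)·0.849^2·0.151^2 = 0.098610
C(4,3)·0.849^3·0.151^1 = 0.369624
C(4,4)·0.849^4·0.151^0 = 0.519554
Sum = 0.9878

0.9878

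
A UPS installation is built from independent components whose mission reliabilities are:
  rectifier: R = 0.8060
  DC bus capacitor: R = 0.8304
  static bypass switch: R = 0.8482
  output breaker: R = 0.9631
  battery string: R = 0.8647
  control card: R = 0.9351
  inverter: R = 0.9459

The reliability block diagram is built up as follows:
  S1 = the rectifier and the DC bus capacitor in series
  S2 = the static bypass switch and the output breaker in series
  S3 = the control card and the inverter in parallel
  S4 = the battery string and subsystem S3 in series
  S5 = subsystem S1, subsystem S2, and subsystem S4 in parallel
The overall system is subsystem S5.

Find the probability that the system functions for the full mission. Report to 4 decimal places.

Series (rectifier and DC bus capacitor): 0.806000 × 0.830400 = 0.669302
Series (static bypass switch and output breaker): 0.848200 × 0.963100 = 0.816901
Parallel (control card and inverter): 1 − (1 − 0.935100)(1 − 0.945900) = 0.996489
Series (battery string and [0.996489]): 0.864700 × 0.996489 = 0.861664
Parallel ([0.669302], [0.816901], and [0.861664]): 1 − (1 − 0.669302)(1 − 0.816901)(1 − 0.861664) = 0.9916

0.9916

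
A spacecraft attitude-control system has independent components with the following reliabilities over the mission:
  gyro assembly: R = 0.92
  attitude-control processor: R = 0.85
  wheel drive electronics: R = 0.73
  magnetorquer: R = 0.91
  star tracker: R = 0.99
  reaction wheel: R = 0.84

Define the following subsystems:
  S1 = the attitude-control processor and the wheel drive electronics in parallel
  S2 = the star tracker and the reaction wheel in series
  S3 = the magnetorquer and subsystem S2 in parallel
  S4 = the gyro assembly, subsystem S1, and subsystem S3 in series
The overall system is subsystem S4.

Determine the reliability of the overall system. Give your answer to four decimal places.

0.8694

Parallel (attitude-control processor and wheel drive electronics): 1 − (1 − 0.850000)(1 − 0.730000) = 0.959500
Series (star tracker and reaction wheel): 0.990000 × 0.840000 = 0.831600
Parallel (magnetorquer and [0.831600]): 1 − (1 − 0.910000)(1 − 0.831600) = 0.984844
Series (gyro assembly, [0.959500], and [0.984844]): 0.920000 × 0.959500 × 0.984844 = 0.8694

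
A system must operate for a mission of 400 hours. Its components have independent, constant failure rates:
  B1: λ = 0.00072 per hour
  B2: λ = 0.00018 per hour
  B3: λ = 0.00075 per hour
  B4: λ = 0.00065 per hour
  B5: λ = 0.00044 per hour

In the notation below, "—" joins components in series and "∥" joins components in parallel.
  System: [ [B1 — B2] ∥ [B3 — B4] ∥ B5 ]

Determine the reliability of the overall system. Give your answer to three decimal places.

0.979

R(B1) = exp(−0.00072 × 400) = 0.74976
R(B2) = exp(−0.00018 × 400) = 0.93053
R(B3) = exp(−0.00075 × 400) = 0.74082
R(B4) = exp(−0.00065 × 400) = 0.77105
R(B5) = exp(−0.00044 × 400) = 0.83862
Series (B1 and B2): 0.74976 × 0.93053 = 0.69767
Series (B3 and B4): 0.74082 × 0.77105 = 0.57121
Parallel ([0.69767], [0.57121], and B5): 1 − (1 − 0.69767)(1 − 0.57121)(1 − 0.83862) = 0.979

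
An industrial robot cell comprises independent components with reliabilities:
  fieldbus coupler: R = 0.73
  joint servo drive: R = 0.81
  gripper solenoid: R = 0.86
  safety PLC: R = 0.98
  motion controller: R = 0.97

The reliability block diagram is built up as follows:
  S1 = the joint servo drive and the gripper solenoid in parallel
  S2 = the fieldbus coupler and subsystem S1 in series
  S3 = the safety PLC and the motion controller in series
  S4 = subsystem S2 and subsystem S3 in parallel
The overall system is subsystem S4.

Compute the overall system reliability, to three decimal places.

Parallel (joint servo drive and gripper solenoid): 1 − (1 − 0.81000)(1 − 0.86000) = 0.97340
Series (fieldbus coupler and [0.97340]): 0.73000 × 0.97340 = 0.71058
Series (safety PLC and motion controller): 0.98000 × 0.97000 = 0.95060
Parallel ([0.71058] and [0.95060]): 1 − (1 − 0.71058)(1 − 0.95060) = 0.986

0.986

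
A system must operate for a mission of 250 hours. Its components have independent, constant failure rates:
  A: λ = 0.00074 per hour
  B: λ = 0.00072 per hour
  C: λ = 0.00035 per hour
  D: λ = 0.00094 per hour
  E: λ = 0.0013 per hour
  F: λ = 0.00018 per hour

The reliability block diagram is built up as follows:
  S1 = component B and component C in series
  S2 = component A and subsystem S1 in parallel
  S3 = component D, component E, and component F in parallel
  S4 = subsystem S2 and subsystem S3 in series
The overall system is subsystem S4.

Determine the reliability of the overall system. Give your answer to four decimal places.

0.9579

R(A) = exp(−0.00074 × 250) = 0.831104
R(B) = exp(−0.00072 × 250) = 0.835270
R(C) = exp(−0.00035 × 250) = 0.916219
R(D) = exp(−0.00094 × 250) = 0.790571
R(E) = exp(−0.0013 × 250) = 0.722527
R(F) = exp(−0.00018 × 250) = 0.955997
Series (B and C): 0.835270 × 0.916219 = 0.765290
Parallel (A and [0.765290]): 1 − (1 − 0.831104)(1 − 0.765290) = 0.960358
Parallel (D, E, and F): 1 − (1 − 0.790571)(1 − 0.722527)(1 − 0.955997) = 0.997443
Series ([0.960358] and [0.997443]): 0.960358 × 0.997443 = 0.9579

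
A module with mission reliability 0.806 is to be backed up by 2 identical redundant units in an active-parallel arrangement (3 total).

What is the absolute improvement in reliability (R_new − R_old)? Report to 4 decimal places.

0.1867

R_before = 0.806
R_after = 1 − (1 − 0.806)^3 = 0.9927
ΔR = 0.9927 − 0.806 = 0.1867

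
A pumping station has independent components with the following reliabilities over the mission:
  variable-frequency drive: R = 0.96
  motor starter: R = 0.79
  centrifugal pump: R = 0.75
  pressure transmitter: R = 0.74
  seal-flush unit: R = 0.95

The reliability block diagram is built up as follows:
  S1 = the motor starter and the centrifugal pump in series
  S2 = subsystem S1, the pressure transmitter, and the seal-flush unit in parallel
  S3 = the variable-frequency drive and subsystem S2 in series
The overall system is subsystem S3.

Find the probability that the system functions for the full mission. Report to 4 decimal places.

0.9549

Series (motor starter and centrifugal pump): 0.790000 × 0.750000 = 0.592500
Parallel ([0.592500], pressure transmitter, and seal-flush unit): 1 − (1 − 0.592500)(1 − 0.740000)(1 − 0.950000) = 0.994703
Series (variable-frequency drive and [0.994703]): 0.960000 × 0.994703 = 0.9549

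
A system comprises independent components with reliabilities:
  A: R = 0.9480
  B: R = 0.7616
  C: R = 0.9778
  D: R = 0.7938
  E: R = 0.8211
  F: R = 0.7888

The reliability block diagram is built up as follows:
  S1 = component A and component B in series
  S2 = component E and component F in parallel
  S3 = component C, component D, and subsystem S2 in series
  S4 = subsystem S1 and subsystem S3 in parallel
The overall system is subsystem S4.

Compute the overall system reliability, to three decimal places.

0.930

Series (A and B): 0.94800 × 0.76160 = 0.72200
Parallel (E and F): 1 − (1 − 0.82110)(1 − 0.78880) = 0.96222
Series (C, D, and [0.96222]): 0.97780 × 0.79380 × 0.96222 = 0.74685
Parallel ([0.72200] and [0.74685]): 1 − (1 − 0.72200)(1 − 0.74685) = 0.930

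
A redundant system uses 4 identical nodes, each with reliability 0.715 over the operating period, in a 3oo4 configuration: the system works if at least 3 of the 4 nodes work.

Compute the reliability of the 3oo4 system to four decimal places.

R = Σ_{i=3}^{4} C(4,i) p^i (1−p)^{4−i} with p = 0.715
C(4,3)·0.715^3·0.285^1 = 0.416699
C(4,4)·0.715^4·0.285^0 = 0.261351
Sum = 0.6781

0.6781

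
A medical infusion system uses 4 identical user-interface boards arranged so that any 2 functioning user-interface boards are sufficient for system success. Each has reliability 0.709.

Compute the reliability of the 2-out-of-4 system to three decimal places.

0.923

R = Σ_{i=2}^{4} C(4,i) p^i (1−p)^{4−i} with p = 0.709
C(4,2)·0.709^2·0.291^2 = 0.25541
C(4,3)·0.709^3·0.291^1 = 0.41485
C(4,4)·0.709^4·0.291^0 = 0.25269
Sum = 0.923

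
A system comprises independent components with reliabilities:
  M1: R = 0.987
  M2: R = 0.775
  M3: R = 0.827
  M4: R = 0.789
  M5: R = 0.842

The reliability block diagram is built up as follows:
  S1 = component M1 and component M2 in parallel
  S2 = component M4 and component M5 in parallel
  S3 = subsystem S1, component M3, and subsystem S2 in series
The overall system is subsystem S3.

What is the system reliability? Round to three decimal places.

0.797

Parallel (M1 and M2): 1 − (1 − 0.98700)(1 − 0.77500) = 0.99708
Parallel (M4 and M5): 1 − (1 − 0.78900)(1 − 0.84200) = 0.96666
Series ([0.99708], M3, and [0.96666]): 0.99708 × 0.82700 × 0.96666 = 0.797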